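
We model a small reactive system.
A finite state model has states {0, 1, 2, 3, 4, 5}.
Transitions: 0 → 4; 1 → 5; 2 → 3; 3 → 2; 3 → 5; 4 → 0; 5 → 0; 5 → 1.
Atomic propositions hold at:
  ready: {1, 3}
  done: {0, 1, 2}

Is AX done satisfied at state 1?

Sat(AX done) = {s : every successor in {0, 1, 2}} = {4, 5}
1 ∉ Sat(AX done) = {4, 5}, so the formula does not hold at 1.

No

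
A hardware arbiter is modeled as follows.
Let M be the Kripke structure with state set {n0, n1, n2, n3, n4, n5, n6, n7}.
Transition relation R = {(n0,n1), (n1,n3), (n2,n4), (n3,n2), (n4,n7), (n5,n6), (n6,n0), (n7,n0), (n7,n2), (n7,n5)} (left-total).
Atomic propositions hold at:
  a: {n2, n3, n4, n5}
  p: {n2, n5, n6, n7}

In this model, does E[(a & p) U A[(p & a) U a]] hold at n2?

Sat(a & p) = {n2, n5}
Sat(p & a) = {n2, n5}
A[(p & a) U a]: least fixpoint, start Z0 = Sat(a) = {n2, n3, n4, n5}, add states in Sat(p & a) with every successor in Z. Already a fixed point.
Sat(A[(p & a) U a]) = {n2, n3, n4, n5}
E[(a & p) U A[(p & a) U a]]: least fixpoint, start Z0 = Sat(A[(p & a) U a]) = {n2, n3, n4, n5}, add states in Sat(a & p) with some successor in Z. Already a fixed point.
Sat(E[(a & p) U A[(p & a) U a]]) = {n2, n3, n4, n5}
n2 ∈ Sat(E[(a & p) U A[(p & a) U a]]) = {n2, n3, n4, n5}, so the formula holds at n2.

Yes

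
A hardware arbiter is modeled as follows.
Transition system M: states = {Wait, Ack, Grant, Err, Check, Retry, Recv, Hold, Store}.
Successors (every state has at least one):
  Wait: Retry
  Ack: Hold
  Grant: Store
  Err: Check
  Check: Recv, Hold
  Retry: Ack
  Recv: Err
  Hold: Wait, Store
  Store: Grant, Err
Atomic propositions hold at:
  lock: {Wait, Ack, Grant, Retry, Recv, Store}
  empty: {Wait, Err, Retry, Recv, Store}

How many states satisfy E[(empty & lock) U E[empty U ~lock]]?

5

Sat(empty & lock) = {Wait, Retry, Recv, Store}
Sat(~lock) = {Err, Check, Hold}
E[empty U ~lock]: least fixpoint, start Z0 = Sat(~lock) = {Err, Check, Hold}, add states in Sat(empty) with some successor in Z. Z1 = {Err, Check, Recv, Hold, Store}; fixed.
Sat(E[empty U ~lock]) = {Err, Check, Recv, Hold, Store}
E[(empty & lock) U E[empty U ~lock]]: least fixpoint, start Z0 = Sat(E[empty U ~lock]) = {Err, Check, Recv, Hold, Store}, add states in Sat(empty & lock) with some successor in Z. Already a fixed point.
Sat(E[(empty & lock) U E[empty U ~lock]]) = {Err, Check, Recv, Hold, Store}
|Sat(E[(empty & lock) U E[empty U ~lock]])| = |{Err, Check, Recv, Hold, Store}| = 5.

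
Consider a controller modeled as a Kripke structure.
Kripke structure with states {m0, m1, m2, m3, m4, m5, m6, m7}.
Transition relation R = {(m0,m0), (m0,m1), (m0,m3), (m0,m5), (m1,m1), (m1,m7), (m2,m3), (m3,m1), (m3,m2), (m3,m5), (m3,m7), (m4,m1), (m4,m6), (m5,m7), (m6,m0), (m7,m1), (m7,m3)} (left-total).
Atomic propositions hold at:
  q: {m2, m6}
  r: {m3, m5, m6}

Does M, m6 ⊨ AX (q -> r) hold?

Yes

Sat(q -> r) = {m0, m1, m3, m4, m5, m6, m7}
Sat(AX (q -> r)) = {s : every successor in {m0, m1, m3, m4, m5, m6, m7}} = {m0, m1, m2, m4, m5, m6, m7}
m6 ∈ Sat(AX (q -> r)) = {m0, m1, m2, m4, m5, m6, m7}, so the formula holds at m6.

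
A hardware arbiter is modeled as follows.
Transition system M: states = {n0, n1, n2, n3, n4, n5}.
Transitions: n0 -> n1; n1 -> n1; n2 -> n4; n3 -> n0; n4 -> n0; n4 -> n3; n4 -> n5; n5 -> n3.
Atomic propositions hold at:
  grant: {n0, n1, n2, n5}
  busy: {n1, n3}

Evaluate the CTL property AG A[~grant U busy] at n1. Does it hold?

Yes

Sat(~grant) = {n3, n4}
A[~grant U busy]: least fixpoint, start Z0 = Sat(busy) = {n1, n3}, add states in Sat(~grant) with every successor in Z. Already a fixed point.
Sat(A[~grant U busy]) = {n1, n3}
AG A[~grant U busy]: greatest fixpoint, start Z0 = {n1, n3}, keep only states in Sat with every successor in Z. Z1 = {n1}; fixed.
Sat(AG A[~grant U busy]) = {n1}
n1 ∈ Sat(AG A[~grant U busy]) = {n1}, so the formula holds at n1.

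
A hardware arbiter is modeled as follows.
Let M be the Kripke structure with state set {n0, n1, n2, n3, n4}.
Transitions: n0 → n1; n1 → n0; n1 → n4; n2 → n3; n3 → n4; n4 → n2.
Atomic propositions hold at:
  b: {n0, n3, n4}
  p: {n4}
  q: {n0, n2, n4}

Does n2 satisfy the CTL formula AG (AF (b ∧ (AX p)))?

Yes

Sat(AX p) = {s : every successor in {n4}} = {n3}
Sat(b ∧ (AX p)) = {n3}
AF (b ∧ (AX p)): least fixpoint, start Z0 = {n3}, add states with every successor in Z. Z1 = {n2, n3}; Z2 = {n2, n3, n4}; fixed.
Sat(AF (b ∧ (AX p))) = {n2, n3, n4}
AG (AF (b ∧ (AX p))): greatest fixpoint, start Z0 = {n2, n3, n4}, keep only states in Sat with every successor in Z. Already a fixed point.
Sat(AG (AF (b ∧ (AX p)))) = {n2, n3, n4}
n2 ∈ Sat(AG (AF (b ∧ (AX p)))) = {n2, n3, n4}, so the formula holds at n2.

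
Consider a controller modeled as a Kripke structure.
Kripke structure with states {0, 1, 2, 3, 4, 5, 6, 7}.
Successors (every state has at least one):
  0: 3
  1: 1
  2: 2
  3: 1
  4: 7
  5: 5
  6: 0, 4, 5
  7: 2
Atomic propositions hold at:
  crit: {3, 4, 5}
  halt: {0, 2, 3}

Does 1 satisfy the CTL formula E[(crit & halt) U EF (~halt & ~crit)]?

Yes

Sat(crit & halt) = {3}
Sat(~halt) = {1, 4, 5, 6, 7}
Sat(~crit) = {0, 1, 2, 6, 7}
Sat(~halt & ~crit) = {1, 6, 7}
EF (~halt & ~crit): least fixpoint, start Z0 = {1, 6, 7}, add states with some successor in Z. Z1 = {1, 3, 4, 6, 7}; Z2 = {0, 1, 3, 4, 6, 7}; fixed.
Sat(EF (~halt & ~crit)) = {0, 1, 3, 4, 6, 7}
E[(crit & halt) U EF (~halt & ~crit)]: least fixpoint, start Z0 = Sat(EF (~halt & ~crit)) = {0, 1, 3, 4, 6, 7}, add states in Sat(crit & halt) with some successor in Z. Already a fixed point.
Sat(E[(crit & halt) U EF (~halt & ~crit)]) = {0, 1, 3, 4, 6, 7}
1 ∈ Sat(E[(crit & halt) U EF (~halt & ~crit)]) = {0, 1, 3, 4, 6, 7}, so the formula holds at 1.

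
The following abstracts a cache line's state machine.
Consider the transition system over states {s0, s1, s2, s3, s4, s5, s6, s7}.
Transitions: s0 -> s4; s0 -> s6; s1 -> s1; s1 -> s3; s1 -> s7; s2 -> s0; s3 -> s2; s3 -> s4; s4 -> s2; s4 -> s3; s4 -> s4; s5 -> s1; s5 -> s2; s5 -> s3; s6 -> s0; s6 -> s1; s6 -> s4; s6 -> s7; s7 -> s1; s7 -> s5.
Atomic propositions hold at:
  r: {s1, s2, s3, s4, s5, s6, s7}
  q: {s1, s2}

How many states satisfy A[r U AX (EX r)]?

Sat(EX r) = {s : some successor in {s1, s2, s3, s4, s5, s6, s7}} = {s0, s1, s3, s4, s5, s6, s7}
Sat(AX (EX r)) = {s : every successor in {s0, s1, s3, s4, s5, s6, s7}} = {s0, s1, s2, s6, s7}
A[r U AX (EX r)]: least fixpoint, start Z0 = Sat(AX (EX r)) = {s0, s1, s2, s6, s7}, add states in Sat(r) with every successor in Z. Already a fixed point.
Sat(A[r U AX (EX r)]) = {s0, s1, s2, s6, s7}
|Sat(A[r U AX (EX r)])| = |{s0, s1, s2, s6, s7}| = 5.

5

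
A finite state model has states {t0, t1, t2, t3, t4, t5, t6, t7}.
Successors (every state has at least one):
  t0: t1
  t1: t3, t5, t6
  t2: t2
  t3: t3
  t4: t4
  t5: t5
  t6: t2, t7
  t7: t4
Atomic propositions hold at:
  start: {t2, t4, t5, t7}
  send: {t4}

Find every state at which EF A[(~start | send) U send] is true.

{t0, t1, t4, t6, t7}

Sat(~start) = {t0, t1, t3, t6}
Sat(~start | send) = {t0, t1, t3, t4, t6}
A[(~start | send) U send]: least fixpoint, start Z0 = Sat(send) = {t4}, add states in Sat(~start | send) with every successor in Z. Already a fixed point.
Sat(A[(~start | send) U send]) = {t4}
EF A[(~start | send) U send]: least fixpoint, start Z0 = {t4}, add states with some successor in Z. Z1 = {t4, t7}; Z2 = {t4, t6, t7}; Z3 = {t1, t4, t6, t7}; Z4 = {t0, t1, t4, t6, t7}; fixed.
Sat(EF A[(~start | send) U send]) = {t0, t1, t4, t6, t7}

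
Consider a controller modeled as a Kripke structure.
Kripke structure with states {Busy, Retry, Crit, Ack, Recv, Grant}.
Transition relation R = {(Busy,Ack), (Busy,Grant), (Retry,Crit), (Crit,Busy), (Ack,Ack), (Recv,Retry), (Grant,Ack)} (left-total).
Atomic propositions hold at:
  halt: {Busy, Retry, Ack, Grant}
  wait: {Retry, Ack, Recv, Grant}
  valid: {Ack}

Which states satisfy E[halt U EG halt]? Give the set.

{Busy, Ack, Grant}

EG halt: greatest fixpoint, start Z0 = {Busy, Retry, Ack, Grant}, keep only states in Sat with some successor in Z. Z1 = {Busy, Ack, Grant}; fixed.
Sat(EG halt) = {Busy, Ack, Grant}
E[halt U EG halt]: least fixpoint, start Z0 = Sat(EG halt) = {Busy, Ack, Grant}, add states in Sat(halt) with some successor in Z. Already a fixed point.
Sat(E[halt U EG halt]) = {Busy, Ack, Grant}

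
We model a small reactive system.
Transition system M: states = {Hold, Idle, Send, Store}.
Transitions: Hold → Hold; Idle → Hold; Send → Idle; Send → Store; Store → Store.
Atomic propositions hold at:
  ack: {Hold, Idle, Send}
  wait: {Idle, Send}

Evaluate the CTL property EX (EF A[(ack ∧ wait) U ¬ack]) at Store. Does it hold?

Yes

Sat(ack ∧ wait) = {Idle, Send}
Sat(¬ack) = {Store}
A[(ack ∧ wait) U ¬ack]: least fixpoint, start Z0 = Sat(¬ack) = {Store}, add states in Sat(ack ∧ wait) with every successor in Z. Already a fixed point.
Sat(A[(ack ∧ wait) U ¬ack]) = {Store}
EF A[(ack ∧ wait) U ¬ack]: least fixpoint, start Z0 = {Store}, add states with some successor in Z. Z1 = {Send, Store}; fixed.
Sat(EF A[(ack ∧ wait) U ¬ack]) = {Send, Store}
Sat(EX (EF A[(ack ∧ wait) U ¬ack])) = {s : some successor in {Send, Store}} = {Send, Store}
Store ∈ Sat(EX (EF A[(ack ∧ wait) U ¬ack])) = {Send, Store}, so the formula holds at Store.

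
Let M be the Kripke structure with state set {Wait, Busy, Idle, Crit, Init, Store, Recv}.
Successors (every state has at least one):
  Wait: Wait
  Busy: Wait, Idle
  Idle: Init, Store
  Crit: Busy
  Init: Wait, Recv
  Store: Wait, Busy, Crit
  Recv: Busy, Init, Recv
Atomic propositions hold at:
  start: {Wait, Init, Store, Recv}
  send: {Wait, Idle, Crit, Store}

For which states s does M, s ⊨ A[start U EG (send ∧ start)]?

Sat(send ∧ start) = {Wait, Store}
EG (send ∧ start): greatest fixpoint, start Z0 = {Wait, Store}, keep only states in Sat with some successor in Z. Already a fixed point.
Sat(EG (send ∧ start)) = {Wait, Store}
A[start U EG (send ∧ start)]: least fixpoint, start Z0 = Sat(EG (send ∧ start)) = {Wait, Store}, add states in Sat(start) with every successor in Z. Already a fixed point.
Sat(A[start U EG (send ∧ start)]) = {Wait, Store}

{Wait, Store}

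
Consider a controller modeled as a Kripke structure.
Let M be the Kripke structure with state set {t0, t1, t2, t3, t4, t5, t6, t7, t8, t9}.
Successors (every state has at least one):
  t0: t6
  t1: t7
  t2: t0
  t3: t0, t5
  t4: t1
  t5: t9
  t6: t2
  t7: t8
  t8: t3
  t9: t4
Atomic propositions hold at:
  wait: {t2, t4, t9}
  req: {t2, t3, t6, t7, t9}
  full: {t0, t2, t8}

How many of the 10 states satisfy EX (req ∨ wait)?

Sat(req ∨ wait) = {t2, t3, t4, t6, t7, t9}
Sat(EX (req ∨ wait)) = {s : some successor in {t2, t3, t4, t6, t7, t9}} = {t0, t1, t5, t6, t8, t9}
|Sat(EX (req ∨ wait))| = |{t0, t1, t5, t6, t8, t9}| = 6.

6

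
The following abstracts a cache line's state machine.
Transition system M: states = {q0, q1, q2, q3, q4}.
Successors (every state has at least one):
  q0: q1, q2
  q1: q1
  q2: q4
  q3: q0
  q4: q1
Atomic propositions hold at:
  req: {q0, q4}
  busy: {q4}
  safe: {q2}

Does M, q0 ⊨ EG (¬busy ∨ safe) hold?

Sat(¬busy) = {q0, q1, q2, q3}
Sat(¬busy ∨ safe) = {q0, q1, q2, q3}
EG (¬busy ∨ safe): greatest fixpoint, start Z0 = {q0, q1, q2, q3}, keep only states in Sat with some successor in Z. Z1 = {q0, q1, q3}; fixed.
Sat(EG (¬busy ∨ safe)) = {q0, q1, q3}
q0 ∈ Sat(EG (¬busy ∨ safe)) = {q0, q1, q3}, so the formula holds at q0.

Yes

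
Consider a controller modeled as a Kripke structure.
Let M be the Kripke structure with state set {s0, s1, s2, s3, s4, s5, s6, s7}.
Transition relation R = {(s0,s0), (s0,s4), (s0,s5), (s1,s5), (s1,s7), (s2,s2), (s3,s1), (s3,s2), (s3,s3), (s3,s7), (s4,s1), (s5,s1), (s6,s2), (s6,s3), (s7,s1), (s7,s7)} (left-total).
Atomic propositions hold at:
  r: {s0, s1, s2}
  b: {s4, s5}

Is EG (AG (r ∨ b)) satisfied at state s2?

Yes

Sat(r ∨ b) = {s0, s1, s2, s4, s5}
AG (r ∨ b): greatest fixpoint, start Z0 = {s0, s1, s2, s4, s5}, keep only states in Sat with every successor in Z. Z1 = {s0, s2, s4, s5}; Z2 = {s0, s2}; Z3 = {s2}; fixed.
Sat(AG (r ∨ b)) = {s2}
EG (AG (r ∨ b)): greatest fixpoint, start Z0 = {s2}, keep only states in Sat with some successor in Z. Already a fixed point.
Sat(EG (AG (r ∨ b))) = {s2}
s2 ∈ Sat(EG (AG (r ∨ b))) = {s2}, so the formula holds at s2.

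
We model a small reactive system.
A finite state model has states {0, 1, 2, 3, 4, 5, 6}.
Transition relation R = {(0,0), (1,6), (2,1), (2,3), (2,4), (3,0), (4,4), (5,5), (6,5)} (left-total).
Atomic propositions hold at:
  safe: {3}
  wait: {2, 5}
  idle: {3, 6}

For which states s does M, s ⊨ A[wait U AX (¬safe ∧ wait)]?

Sat(¬safe) = {0, 1, 2, 4, 5, 6}
Sat(¬safe ∧ wait) = {2, 5}
Sat(AX (¬safe ∧ wait)) = {s : every successor in {2, 5}} = {5, 6}
A[wait U AX (¬safe ∧ wait)]: least fixpoint, start Z0 = Sat(AX (¬safe ∧ wait)) = {5, 6}, add states in Sat(wait) with every successor in Z. Already a fixed point.
Sat(A[wait U AX (¬safe ∧ wait)]) = {5, 6}

{5, 6}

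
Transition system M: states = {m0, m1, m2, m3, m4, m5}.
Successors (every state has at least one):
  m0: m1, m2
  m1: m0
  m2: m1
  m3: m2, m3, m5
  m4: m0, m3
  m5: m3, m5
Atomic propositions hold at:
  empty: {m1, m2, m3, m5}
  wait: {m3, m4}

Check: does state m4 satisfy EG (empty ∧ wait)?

No

Sat(empty ∧ wait) = {m3}
EG (empty ∧ wait): greatest fixpoint, start Z0 = {m3}, keep only states in Sat with some successor in Z. Already a fixed point.
Sat(EG (empty ∧ wait)) = {m3}
m4 ∉ Sat(EG (empty ∧ wait)) = {m3}, so the formula does not hold at m4.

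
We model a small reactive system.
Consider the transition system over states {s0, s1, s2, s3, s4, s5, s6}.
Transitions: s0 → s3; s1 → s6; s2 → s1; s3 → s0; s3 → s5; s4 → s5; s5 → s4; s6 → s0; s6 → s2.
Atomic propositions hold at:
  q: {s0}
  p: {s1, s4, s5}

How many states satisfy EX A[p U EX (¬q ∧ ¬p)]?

Sat(¬q) = {s1, s2, s3, s4, s5, s6}
Sat(¬p) = {s0, s2, s3, s6}
Sat(¬q ∧ ¬p) = {s2, s3, s6}
Sat(EX (¬q ∧ ¬p)) = {s : some successor in {s2, s3, s6}} = {s0, s1, s6}
A[p U EX (¬q ∧ ¬p)]: least fixpoint, start Z0 = Sat(EX (¬q ∧ ¬p)) = {s0, s1, s6}, add states in Sat(p) with every successor in Z. Already a fixed point.
Sat(A[p U EX (¬q ∧ ¬p)]) = {s0, s1, s6}
Sat(EX A[p U EX (¬q ∧ ¬p)]) = {s : some successor in {s0, s1, s6}} = {s1, s2, s3, s6}
|Sat(EX A[p U EX (¬q ∧ ¬p)])| = |{s1, s2, s3, s6}| = 4.

4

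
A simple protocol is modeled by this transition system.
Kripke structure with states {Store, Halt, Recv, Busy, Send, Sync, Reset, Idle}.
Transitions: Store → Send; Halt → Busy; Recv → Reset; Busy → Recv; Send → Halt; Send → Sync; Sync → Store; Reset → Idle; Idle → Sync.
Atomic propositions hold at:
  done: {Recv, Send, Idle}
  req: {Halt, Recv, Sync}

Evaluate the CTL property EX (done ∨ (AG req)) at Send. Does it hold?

No

AG req: greatest fixpoint, start Z0 = {Halt, Recv, Sync}, keep only states in Sat with every successor in Z. Z1 = ∅; fixed.
Sat(AG req) = ∅
Sat(done ∨ (AG req)) = {Recv, Send, Idle}
Sat(EX (done ∨ (AG req))) = {s : some successor in {Recv, Send, Idle}} = {Store, Busy, Reset}
Send ∉ Sat(EX (done ∨ (AG req))) = {Store, Busy, Reset}, so the formula does not hold at Send.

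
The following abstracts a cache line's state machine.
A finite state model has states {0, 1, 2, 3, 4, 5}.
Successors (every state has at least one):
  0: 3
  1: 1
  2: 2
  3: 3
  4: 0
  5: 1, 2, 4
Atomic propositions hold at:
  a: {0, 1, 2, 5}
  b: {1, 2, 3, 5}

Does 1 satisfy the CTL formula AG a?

Yes

AG a: greatest fixpoint, start Z0 = {0, 1, 2, 5}, keep only states in Sat with every successor in Z. Z1 = {1, 2}; fixed.
Sat(AG a) = {1, 2}
1 ∈ Sat(AG a) = {1, 2}, so the formula holds at 1.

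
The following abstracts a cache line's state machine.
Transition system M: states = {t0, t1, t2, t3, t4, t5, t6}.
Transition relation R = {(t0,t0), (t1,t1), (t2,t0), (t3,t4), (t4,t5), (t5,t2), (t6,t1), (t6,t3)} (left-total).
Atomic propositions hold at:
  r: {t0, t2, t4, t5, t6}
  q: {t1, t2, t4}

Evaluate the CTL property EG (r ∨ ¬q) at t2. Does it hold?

Sat(¬q) = {t0, t3, t5, t6}
Sat(r ∨ ¬q) = {t0, t2, t3, t4, t5, t6}
EG (r ∨ ¬q): greatest fixpoint, start Z0 = {t0, t2, t3, t4, t5, t6}, keep only states in Sat with some successor in Z. Already a fixed point.
Sat(EG (r ∨ ¬q)) = {t0, t2, t3, t4, t5, t6}
t2 ∈ Sat(EG (r ∨ ¬q)) = {t0, t2, t3, t4, t5, t6}, so the formula holds at t2.

Yes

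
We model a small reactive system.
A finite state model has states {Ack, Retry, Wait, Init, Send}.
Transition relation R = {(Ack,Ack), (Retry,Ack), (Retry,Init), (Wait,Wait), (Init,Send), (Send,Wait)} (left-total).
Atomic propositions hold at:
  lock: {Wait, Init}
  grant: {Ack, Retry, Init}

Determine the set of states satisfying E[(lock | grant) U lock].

Sat(lock | grant) = {Ack, Retry, Wait, Init}
E[(lock | grant) U lock]: least fixpoint, start Z0 = Sat(lock) = {Wait, Init}, add states in Sat(lock | grant) with some successor in Z. Z1 = {Retry, Wait, Init}; fixed.
Sat(E[(lock | grant) U lock]) = {Retry, Wait, Init}

{Retry, Wait, Init}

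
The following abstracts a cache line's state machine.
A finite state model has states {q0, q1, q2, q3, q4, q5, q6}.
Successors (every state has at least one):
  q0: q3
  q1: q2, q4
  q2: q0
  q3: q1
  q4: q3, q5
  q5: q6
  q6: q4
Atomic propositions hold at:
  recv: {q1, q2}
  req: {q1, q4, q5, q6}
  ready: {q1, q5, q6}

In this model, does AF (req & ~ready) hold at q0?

No

Sat(~ready) = {q0, q2, q3, q4}
Sat(req & ~ready) = {q4}
AF (req & ~ready): least fixpoint, start Z0 = {q4}, add states with every successor in Z. Z1 = {q4, q6}; Z2 = {q4, q5, q6}; fixed.
Sat(AF (req & ~ready)) = {q4, q5, q6}
q0 ∉ Sat(AF (req & ~ready)) = {q4, q5, q6}, so the formula does not hold at q0.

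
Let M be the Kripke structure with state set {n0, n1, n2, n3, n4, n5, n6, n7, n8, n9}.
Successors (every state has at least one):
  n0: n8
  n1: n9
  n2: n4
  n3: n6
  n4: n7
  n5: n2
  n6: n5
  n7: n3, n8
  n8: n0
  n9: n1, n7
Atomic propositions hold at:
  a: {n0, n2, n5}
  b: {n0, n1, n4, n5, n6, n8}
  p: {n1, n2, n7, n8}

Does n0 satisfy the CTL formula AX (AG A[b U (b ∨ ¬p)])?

Sat(¬p) = {n0, n3, n4, n5, n6, n9}
Sat(b ∨ ¬p) = {n0, n1, n3, n4, n5, n6, n8, n9}
A[b U (b ∨ ¬p)]: least fixpoint, start Z0 = Sat((b ∨ ¬p)) = {n0, n1, n3, n4, n5, n6, n8, n9}, add states in Sat(b) with every successor in Z. Already a fixed point.
Sat(A[b U (b ∨ ¬p)]) = {n0, n1, n3, n4, n5, n6, n8, n9}
AG A[b U (b ∨ ¬p)]: greatest fixpoint, start Z0 = {n0, n1, n3, n4, n5, n6, n8, n9}, keep only states in Sat with every successor in Z. Z1 = {n0, n1, n3, n6, n8}; Z2 = {n0, n3, n8}; Z3 = {n0, n8}; fixed.
Sat(AG A[b U (b ∨ ¬p)]) = {n0, n8}
Sat(AX (AG A[b U (b ∨ ¬p)])) = {s : every successor in {n0, n8}} = {n0, n8}
n0 ∈ Sat(AX (AG A[b U (b ∨ ¬p)])) = {n0, n8}, so the formula holds at n0.

Yes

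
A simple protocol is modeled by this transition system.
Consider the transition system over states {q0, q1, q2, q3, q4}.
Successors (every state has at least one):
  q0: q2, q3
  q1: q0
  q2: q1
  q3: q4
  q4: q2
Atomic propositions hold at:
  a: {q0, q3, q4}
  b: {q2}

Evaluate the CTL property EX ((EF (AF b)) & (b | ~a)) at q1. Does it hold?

No

AF b: least fixpoint, start Z0 = {q2}, add states with every successor in Z. Z1 = {q2, q4}; Z2 = {q2, q3, q4}; Z3 = {q0, q2, q3, q4}; Z4 = {q0, q1, q2, q3, q4}; fixed.
Sat(AF b) = {q0, q1, q2, q3, q4}
EF (AF b): least fixpoint, start Z0 = {q0, q1, q2, q3, q4}, add states with some successor in Z. Already a fixed point.
Sat(EF (AF b)) = {q0, q1, q2, q3, q4}
Sat(~a) = {q1, q2}
Sat(b | ~a) = {q1, q2}
Sat((EF (AF b)) & (b | ~a)) = {q1, q2}
Sat(EX ((EF (AF b)) & (b | ~a))) = {s : some successor in {q1, q2}} = {q0, q2, q4}
q1 ∉ Sat(EX ((EF (AF b)) & (b | ~a))) = {q0, q2, q4}, so the formula does not hold at q1.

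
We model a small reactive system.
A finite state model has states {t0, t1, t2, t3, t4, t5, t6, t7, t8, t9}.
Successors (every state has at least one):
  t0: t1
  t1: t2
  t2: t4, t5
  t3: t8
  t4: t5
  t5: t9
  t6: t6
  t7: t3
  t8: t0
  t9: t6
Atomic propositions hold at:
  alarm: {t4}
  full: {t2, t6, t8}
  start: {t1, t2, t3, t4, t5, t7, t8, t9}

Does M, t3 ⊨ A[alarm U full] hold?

A[alarm U full]: least fixpoint, start Z0 = Sat(full) = {t2, t6, t8}, add states in Sat(alarm) with every successor in Z. Already a fixed point.
Sat(A[alarm U full]) = {t2, t6, t8}
t3 ∉ Sat(A[alarm U full]) = {t2, t6, t8}, so the formula does not hold at t3.

No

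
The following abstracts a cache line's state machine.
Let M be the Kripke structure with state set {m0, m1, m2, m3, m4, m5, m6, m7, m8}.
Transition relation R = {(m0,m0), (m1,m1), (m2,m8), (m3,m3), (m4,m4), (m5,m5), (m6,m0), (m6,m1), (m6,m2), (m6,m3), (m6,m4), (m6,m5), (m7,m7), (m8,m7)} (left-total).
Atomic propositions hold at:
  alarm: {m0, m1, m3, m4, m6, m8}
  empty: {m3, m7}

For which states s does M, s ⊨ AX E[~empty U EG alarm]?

Sat(~empty) = {m0, m1, m2, m4, m5, m6, m8}
EG alarm: greatest fixpoint, start Z0 = {m0, m1, m3, m4, m6, m8}, keep only states in Sat with some successor in Z. Z1 = {m0, m1, m3, m4, m6}; fixed.
Sat(EG alarm) = {m0, m1, m3, m4, m6}
E[~empty U EG alarm]: least fixpoint, start Z0 = Sat(EG alarm) = {m0, m1, m3, m4, m6}, add states in Sat(~empty) with some successor in Z. Already a fixed point.
Sat(E[~empty U EG alarm]) = {m0, m1, m3, m4, m6}
Sat(AX E[~empty U EG alarm]) = {s : every successor in {m0, m1, m3, m4, m6}} = {m0, m1, m3, m4}

{m0, m1, m3, m4}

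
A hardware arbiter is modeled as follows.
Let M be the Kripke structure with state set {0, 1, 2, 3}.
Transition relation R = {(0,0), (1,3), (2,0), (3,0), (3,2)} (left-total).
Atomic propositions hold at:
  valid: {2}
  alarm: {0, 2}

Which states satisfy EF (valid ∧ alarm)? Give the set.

Sat(valid ∧ alarm) = {2}
EF (valid ∧ alarm): least fixpoint, start Z0 = {2}, add states with some successor in Z. Z1 = {2, 3}; Z2 = {1, 2, 3}; fixed.
Sat(EF (valid ∧ alarm)) = {1, 2, 3}

{1, 2, 3}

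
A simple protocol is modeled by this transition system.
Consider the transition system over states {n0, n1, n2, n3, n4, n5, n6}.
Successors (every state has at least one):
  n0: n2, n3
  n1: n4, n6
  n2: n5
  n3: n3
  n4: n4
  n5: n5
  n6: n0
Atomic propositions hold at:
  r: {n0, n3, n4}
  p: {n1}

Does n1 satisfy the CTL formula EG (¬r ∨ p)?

No

Sat(¬r) = {n1, n2, n5, n6}
Sat(¬r ∨ p) = {n1, n2, n5, n6}
EG (¬r ∨ p): greatest fixpoint, start Z0 = {n1, n2, n5, n6}, keep only states in Sat with some successor in Z. Z1 = {n1, n2, n5}; Z2 = {n2, n5}; fixed.
Sat(EG (¬r ∨ p)) = {n2, n5}
n1 ∉ Sat(EG (¬r ∨ p)) = {n2, n5}, so the formula does not hold at n1.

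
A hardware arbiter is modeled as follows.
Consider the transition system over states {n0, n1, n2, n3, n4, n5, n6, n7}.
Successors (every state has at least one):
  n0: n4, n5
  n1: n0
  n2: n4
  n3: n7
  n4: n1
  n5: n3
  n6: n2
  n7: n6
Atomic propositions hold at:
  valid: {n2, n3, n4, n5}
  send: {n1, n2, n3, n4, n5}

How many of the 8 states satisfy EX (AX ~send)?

Sat(~send) = {n0, n6, n7}
Sat(AX ~send) = {s : every successor in {n0, n6, n7}} = {n1, n3, n7}
Sat(EX (AX ~send)) = {s : some successor in {n1, n3, n7}} = {n3, n4, n5}
|Sat(EX (AX ~send))| = |{n3, n4, n5}| = 3.

3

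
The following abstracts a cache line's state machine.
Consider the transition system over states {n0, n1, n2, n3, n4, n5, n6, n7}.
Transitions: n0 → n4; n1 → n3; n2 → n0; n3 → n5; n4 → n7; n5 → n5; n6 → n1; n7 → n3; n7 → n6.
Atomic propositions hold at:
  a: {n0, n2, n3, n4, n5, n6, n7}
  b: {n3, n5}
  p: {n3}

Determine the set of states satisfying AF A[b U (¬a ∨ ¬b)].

{n0, n1, n2, n4, n6, n7}

Sat(¬a) = {n1}
Sat(¬b) = {n0, n1, n2, n4, n6, n7}
Sat(¬a ∨ ¬b) = {n0, n1, n2, n4, n6, n7}
A[b U (¬a ∨ ¬b)]: least fixpoint, start Z0 = Sat((¬a ∨ ¬b)) = {n0, n1, n2, n4, n6, n7}, add states in Sat(b) with every successor in Z. Already a fixed point.
Sat(A[b U (¬a ∨ ¬b)]) = {n0, n1, n2, n4, n6, n7}
AF A[b U (¬a ∨ ¬b)]: least fixpoint, start Z0 = {n0, n1, n2, n4, n6, n7}, add states with every successor in Z. Already a fixed point.
Sat(AF A[b U (¬a ∨ ¬b)]) = {n0, n1, n2, n4, n6, n7}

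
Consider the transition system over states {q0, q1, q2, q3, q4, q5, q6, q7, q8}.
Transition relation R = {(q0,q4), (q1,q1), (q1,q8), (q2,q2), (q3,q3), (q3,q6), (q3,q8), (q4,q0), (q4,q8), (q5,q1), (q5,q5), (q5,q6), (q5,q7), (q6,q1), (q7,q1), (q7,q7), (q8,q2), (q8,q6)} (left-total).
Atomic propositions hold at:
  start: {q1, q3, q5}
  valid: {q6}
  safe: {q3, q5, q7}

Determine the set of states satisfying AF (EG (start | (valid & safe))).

Sat(valid & safe) = ∅
Sat(start | (valid & safe)) = {q1, q3, q5}
EG (start | (valid & safe)): greatest fixpoint, start Z0 = {q1, q3, q5}, keep only states in Sat with some successor in Z. Already a fixed point.
Sat(EG (start | (valid & safe))) = {q1, q3, q5}
AF (EG (start | (valid & safe))): least fixpoint, start Z0 = {q1, q3, q5}, add states with every successor in Z. Z1 = {q1, q3, q5, q6}; fixed.
Sat(AF (EG (start | (valid & safe)))) = {q1, q3, q5, q6}

{q1, q3, q5, q6}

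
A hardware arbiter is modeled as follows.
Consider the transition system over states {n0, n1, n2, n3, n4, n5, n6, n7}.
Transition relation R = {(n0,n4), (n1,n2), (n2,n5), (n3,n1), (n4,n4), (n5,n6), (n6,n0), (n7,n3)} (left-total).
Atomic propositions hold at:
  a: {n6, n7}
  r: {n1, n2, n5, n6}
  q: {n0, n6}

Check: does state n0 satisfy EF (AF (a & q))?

Sat(a & q) = {n6}
AF (a & q): least fixpoint, start Z0 = {n6}, add states with every successor in Z. Z1 = {n5, n6}; Z2 = {n2, n5, n6}; Z3 = {n1, n2, n5, n6}; Z4 = {n1, n2, n3, n5, n6}; Z5 = {n1, n2, n3, n5, n6, n7}; fixed.
Sat(AF (a & q)) = {n1, n2, n3, n5, n6, n7}
EF (AF (a & q)): least fixpoint, start Z0 = {n1, n2, n3, n5, n6, n7}, add states with some successor in Z. Already a fixed point.
Sat(EF (AF (a & q))) = {n1, n2, n3, n5, n6, n7}
n0 ∉ Sat(EF (AF (a & q))) = {n1, n2, n3, n5, n6, n7}, so the formula does not hold at n0.

No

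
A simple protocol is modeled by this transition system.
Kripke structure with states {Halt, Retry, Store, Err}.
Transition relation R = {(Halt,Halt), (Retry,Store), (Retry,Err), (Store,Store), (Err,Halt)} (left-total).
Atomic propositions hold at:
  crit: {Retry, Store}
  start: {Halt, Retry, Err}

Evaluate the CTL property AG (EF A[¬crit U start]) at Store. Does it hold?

Sat(¬crit) = {Halt, Err}
A[¬crit U start]: least fixpoint, start Z0 = Sat(start) = {Halt, Retry, Err}, add states in Sat(¬crit) with every successor in Z. Already a fixed point.
Sat(A[¬crit U start]) = {Halt, Retry, Err}
EF A[¬crit U start]: least fixpoint, start Z0 = {Halt, Retry, Err}, add states with some successor in Z. Already a fixed point.
Sat(EF A[¬crit U start]) = {Halt, Retry, Err}
AG (EF A[¬crit U start]): greatest fixpoint, start Z0 = {Halt, Retry, Err}, keep only states in Sat with every successor in Z. Z1 = {Halt, Err}; fixed.
Sat(AG (EF A[¬crit U start])) = {Halt, Err}
Store ∉ Sat(AG (EF A[¬crit U start])) = {Halt, Err}, so the formula does not hold at Store.

No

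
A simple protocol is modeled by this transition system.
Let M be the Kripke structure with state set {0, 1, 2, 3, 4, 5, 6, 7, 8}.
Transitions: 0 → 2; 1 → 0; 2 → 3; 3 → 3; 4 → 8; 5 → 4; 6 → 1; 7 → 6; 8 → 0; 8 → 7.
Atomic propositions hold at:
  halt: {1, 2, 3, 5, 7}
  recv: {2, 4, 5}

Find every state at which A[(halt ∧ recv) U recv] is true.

Sat(halt ∧ recv) = {2, 5}
A[(halt ∧ recv) U recv]: least fixpoint, start Z0 = Sat(recv) = {2, 4, 5}, add states in Sat(halt ∧ recv) with every successor in Z. Already a fixed point.
Sat(A[(halt ∧ recv) U recv]) = {2, 4, 5}

{2, 4, 5}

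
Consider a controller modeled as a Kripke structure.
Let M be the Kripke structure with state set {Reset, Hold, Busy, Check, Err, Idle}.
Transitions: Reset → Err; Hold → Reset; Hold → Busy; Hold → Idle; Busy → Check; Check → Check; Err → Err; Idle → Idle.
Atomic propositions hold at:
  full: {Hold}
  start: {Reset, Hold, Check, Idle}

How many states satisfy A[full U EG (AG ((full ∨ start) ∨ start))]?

2

Sat(full ∨ start) = {Reset, Hold, Check, Idle}
Sat((full ∨ start) ∨ start) = {Reset, Hold, Check, Idle}
AG ((full ∨ start) ∨ start): greatest fixpoint, start Z0 = {Reset, Hold, Check, Idle}, keep only states in Sat with every successor in Z. Z1 = {Check, Idle}; fixed.
Sat(AG ((full ∨ start) ∨ start)) = {Check, Idle}
EG (AG ((full ∨ start) ∨ start)): greatest fixpoint, start Z0 = {Check, Idle}, keep only states in Sat with some successor in Z. Already a fixed point.
Sat(EG (AG ((full ∨ start) ∨ start))) = {Check, Idle}
A[full U EG (AG ((full ∨ start) ∨ start))]: least fixpoint, start Z0 = Sat(EG (AG ((full ∨ start) ∨ start))) = {Check, Idle}, add states in Sat(full) with every successor in Z. Already a fixed point.
Sat(A[full U EG (AG ((full ∨ start) ∨ start))]) = {Check, Idle}
|Sat(A[full U EG (AG ((full ∨ start) ∨ start))])| = |{Check, Idle}| = 2.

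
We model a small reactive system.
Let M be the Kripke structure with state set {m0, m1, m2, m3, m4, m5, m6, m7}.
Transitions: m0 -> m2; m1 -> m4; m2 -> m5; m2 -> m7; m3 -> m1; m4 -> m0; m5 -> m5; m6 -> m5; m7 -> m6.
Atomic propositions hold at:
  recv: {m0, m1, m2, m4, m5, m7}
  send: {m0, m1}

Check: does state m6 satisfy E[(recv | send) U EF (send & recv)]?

No

Sat(recv | send) = {m0, m1, m2, m4, m5, m7}
Sat(send & recv) = {m0, m1}
EF (send & recv): least fixpoint, start Z0 = {m0, m1}, add states with some successor in Z. Z1 = {m0, m1, m3, m4}; fixed.
Sat(EF (send & recv)) = {m0, m1, m3, m4}
E[(recv | send) U EF (send & recv)]: least fixpoint, start Z0 = Sat(EF (send & recv)) = {m0, m1, m3, m4}, add states in Sat(recv | send) with some successor in Z. Already a fixed point.
Sat(E[(recv | send) U EF (send & recv)]) = {m0, m1, m3, m4}
m6 ∉ Sat(E[(recv | send) U EF (send & recv)]) = {m0, m1, m3, m4}, so the formula does not hold at m6.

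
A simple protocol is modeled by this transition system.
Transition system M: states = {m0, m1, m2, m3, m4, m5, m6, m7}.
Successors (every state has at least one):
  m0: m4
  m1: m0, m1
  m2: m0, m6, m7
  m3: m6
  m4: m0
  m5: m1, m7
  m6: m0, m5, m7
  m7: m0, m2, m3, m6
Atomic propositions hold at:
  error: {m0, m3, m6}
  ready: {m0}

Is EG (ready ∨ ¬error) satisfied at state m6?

Sat(¬error) = {m1, m2, m4, m5, m7}
Sat(ready ∨ ¬error) = {m0, m1, m2, m4, m5, m7}
EG (ready ∨ ¬error): greatest fixpoint, start Z0 = {m0, m1, m2, m4, m5, m7}, keep only states in Sat with some successor in Z. Already a fixed point.
Sat(EG (ready ∨ ¬error)) = {m0, m1, m2, m4, m5, m7}
m6 ∉ Sat(EG (ready ∨ ¬error)) = {m0, m1, m2, m4, m5, m7}, so the formula does not hold at m6.

No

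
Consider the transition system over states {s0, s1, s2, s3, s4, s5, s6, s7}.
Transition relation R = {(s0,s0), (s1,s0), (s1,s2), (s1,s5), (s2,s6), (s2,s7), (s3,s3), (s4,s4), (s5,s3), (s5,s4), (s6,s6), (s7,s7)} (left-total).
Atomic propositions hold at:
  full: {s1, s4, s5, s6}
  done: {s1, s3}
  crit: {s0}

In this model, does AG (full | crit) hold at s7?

Sat(full | crit) = {s0, s1, s4, s5, s6}
AG (full | crit): greatest fixpoint, start Z0 = {s0, s1, s4, s5, s6}, keep only states in Sat with every successor in Z. Z1 = {s0, s4, s6}; fixed.
Sat(AG (full | crit)) = {s0, s4, s6}
s7 ∉ Sat(AG (full | crit)) = {s0, s4, s6}, so the formula does not hold at s7.

No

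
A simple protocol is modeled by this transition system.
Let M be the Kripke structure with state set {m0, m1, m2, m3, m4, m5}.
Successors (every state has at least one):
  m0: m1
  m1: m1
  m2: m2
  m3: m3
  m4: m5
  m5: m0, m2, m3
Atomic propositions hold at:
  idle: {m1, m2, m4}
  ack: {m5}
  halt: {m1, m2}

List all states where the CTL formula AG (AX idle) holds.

{m0, m1, m2}

Sat(AX idle) = {s : every successor in {m1, m2, m4}} = {m0, m1, m2}
AG (AX idle): greatest fixpoint, start Z0 = {m0, m1, m2}, keep only states in Sat with every successor in Z. Already a fixed point.
Sat(AG (AX idle)) = {m0, m1, m2}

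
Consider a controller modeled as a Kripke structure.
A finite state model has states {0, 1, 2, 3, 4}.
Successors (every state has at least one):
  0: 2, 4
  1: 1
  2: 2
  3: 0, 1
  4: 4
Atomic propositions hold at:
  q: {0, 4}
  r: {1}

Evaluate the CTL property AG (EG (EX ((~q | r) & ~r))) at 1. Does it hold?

No

Sat(~q) = {1, 2, 3}
Sat(~q | r) = {1, 2, 3}
Sat(~r) = {0, 2, 3, 4}
Sat((~q | r) & ~r) = {2, 3}
Sat(EX ((~q | r) & ~r)) = {s : some successor in {2, 3}} = {0, 2}
EG (EX ((~q | r) & ~r)): greatest fixpoint, start Z0 = {0, 2}, keep only states in Sat with some successor in Z. Already a fixed point.
Sat(EG (EX ((~q | r) & ~r))) = {0, 2}
AG (EG (EX ((~q | r) & ~r))): greatest fixpoint, start Z0 = {0, 2}, keep only states in Sat with every successor in Z. Z1 = {2}; fixed.
Sat(AG (EG (EX ((~q | r) & ~r)))) = {2}
1 ∉ Sat(AG (EG (EX ((~q | r) & ~r)))) = {2}, so the formula does not hold at 1.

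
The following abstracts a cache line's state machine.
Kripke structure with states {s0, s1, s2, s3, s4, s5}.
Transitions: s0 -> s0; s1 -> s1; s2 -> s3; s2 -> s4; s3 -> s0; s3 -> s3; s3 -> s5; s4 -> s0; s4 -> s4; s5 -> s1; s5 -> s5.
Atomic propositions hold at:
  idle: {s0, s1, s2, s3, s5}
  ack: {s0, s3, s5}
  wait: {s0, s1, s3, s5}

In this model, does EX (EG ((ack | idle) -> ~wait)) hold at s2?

Yes

Sat(ack | idle) = {s0, s1, s2, s3, s5}
Sat(~wait) = {s2, s4}
Sat((ack | idle) -> ~wait) = {s2, s4}
EG ((ack | idle) -> ~wait): greatest fixpoint, start Z0 = {s2, s4}, keep only states in Sat with some successor in Z. Already a fixed point.
Sat(EG ((ack | idle) -> ~wait)) = {s2, s4}
Sat(EX (EG ((ack | idle) -> ~wait))) = {s : some successor in {s2, s4}} = {s2, s4}
s2 ∈ Sat(EX (EG ((ack | idle) -> ~wait))) = {s2, s4}, so the formula holds at s2.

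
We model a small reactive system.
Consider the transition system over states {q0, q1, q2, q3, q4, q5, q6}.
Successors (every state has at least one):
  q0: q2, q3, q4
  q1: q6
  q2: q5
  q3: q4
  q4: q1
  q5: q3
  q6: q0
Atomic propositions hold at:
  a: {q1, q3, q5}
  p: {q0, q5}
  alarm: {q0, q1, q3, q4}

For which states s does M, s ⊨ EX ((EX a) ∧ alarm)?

{q0, q3, q6}

Sat(EX a) = {s : some successor in {q1, q3, q5}} = {q0, q2, q4, q5}
Sat((EX a) ∧ alarm) = {q0, q4}
Sat(EX ((EX a) ∧ alarm)) = {s : some successor in {q0, q4}} = {q0, q3, q6}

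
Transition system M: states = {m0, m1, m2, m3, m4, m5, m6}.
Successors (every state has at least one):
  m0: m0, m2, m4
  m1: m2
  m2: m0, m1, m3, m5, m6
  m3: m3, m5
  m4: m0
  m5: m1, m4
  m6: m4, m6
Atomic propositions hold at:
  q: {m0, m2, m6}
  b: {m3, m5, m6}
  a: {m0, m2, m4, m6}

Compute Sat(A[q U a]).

{m0, m2, m4, m6}

A[q U a]: least fixpoint, start Z0 = Sat(a) = {m0, m2, m4, m6}, add states in Sat(q) with every successor in Z. Already a fixed point.
Sat(A[q U a]) = {m0, m2, m4, m6}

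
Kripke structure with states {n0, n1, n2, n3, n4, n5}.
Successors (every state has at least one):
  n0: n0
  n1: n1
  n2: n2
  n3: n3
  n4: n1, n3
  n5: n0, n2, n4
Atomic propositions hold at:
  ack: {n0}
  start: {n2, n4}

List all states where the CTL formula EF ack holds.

{n0, n5}

EF ack: least fixpoint, start Z0 = {n0}, add states with some successor in Z. Z1 = {n0, n5}; fixed.
Sat(EF ack) = {n0, n5}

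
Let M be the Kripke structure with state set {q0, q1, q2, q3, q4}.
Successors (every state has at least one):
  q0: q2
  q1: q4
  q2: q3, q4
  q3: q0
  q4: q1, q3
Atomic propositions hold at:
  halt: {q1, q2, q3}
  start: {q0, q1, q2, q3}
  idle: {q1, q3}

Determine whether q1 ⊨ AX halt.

No

Sat(AX halt) = {s : every successor in {q1, q2, q3}} = {q0, q4}
q1 ∉ Sat(AX halt) = {q0, q4}, so the formula does not hold at q1.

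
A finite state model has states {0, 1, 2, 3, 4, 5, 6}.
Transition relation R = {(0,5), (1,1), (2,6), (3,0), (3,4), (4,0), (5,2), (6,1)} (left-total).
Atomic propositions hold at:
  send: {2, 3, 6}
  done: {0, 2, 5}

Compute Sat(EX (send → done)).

{0, 1, 3, 4, 5, 6}

Sat(send → done) = {0, 1, 2, 4, 5}
Sat(EX (send → done)) = {s : some successor in {0, 1, 2, 4, 5}} = {0, 1, 3, 4, 5, 6}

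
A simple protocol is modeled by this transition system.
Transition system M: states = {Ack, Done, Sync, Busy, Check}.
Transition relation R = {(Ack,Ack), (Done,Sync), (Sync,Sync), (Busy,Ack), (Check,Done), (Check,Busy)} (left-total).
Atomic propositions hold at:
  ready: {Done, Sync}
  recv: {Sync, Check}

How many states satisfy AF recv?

3

AF recv: least fixpoint, start Z0 = {Sync, Check}, add states with every successor in Z. Z1 = {Done, Sync, Check}; fixed.
Sat(AF recv) = {Done, Sync, Check}
|Sat(AF recv)| = |{Done, Sync, Check}| = 3.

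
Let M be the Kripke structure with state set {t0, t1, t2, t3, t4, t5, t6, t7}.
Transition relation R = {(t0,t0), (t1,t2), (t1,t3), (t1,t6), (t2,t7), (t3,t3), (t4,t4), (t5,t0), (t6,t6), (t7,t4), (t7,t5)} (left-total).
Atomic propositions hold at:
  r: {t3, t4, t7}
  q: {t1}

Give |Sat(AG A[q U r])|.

A[q U r]: least fixpoint, start Z0 = Sat(r) = {t3, t4, t7}, add states in Sat(q) with every successor in Z. Already a fixed point.
Sat(A[q U r]) = {t3, t4, t7}
AG A[q U r]: greatest fixpoint, start Z0 = {t3, t4, t7}, keep only states in Sat with every successor in Z. Z1 = {t3, t4}; fixed.
Sat(AG A[q U r]) = {t3, t4}
|Sat(AG A[q U r])| = |{t3, t4}| = 2.

2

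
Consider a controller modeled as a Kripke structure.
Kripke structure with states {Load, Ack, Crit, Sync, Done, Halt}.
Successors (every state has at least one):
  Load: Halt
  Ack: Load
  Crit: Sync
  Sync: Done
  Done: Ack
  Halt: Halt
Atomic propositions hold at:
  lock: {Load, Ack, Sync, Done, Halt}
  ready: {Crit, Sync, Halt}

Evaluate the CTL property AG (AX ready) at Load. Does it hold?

Yes

Sat(AX ready) = {s : every successor in {Crit, Sync, Halt}} = {Load, Crit, Halt}
AG (AX ready): greatest fixpoint, start Z0 = {Load, Crit, Halt}, keep only states in Sat with every successor in Z. Z1 = {Load, Halt}; fixed.
Sat(AG (AX ready)) = {Load, Halt}
Load ∈ Sat(AG (AX ready)) = {Load, Halt}, so the formula holds at Load.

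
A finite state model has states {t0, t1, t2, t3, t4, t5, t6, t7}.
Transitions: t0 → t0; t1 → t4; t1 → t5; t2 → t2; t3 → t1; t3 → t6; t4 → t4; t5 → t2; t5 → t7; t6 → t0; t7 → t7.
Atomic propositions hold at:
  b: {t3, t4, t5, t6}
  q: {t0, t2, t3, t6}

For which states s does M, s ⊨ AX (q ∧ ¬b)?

{t0, t2, t6}

Sat(¬b) = {t0, t1, t2, t7}
Sat(q ∧ ¬b) = {t0, t2}
Sat(AX (q ∧ ¬b)) = {s : every successor in {t0, t2}} = {t0, t2, t6}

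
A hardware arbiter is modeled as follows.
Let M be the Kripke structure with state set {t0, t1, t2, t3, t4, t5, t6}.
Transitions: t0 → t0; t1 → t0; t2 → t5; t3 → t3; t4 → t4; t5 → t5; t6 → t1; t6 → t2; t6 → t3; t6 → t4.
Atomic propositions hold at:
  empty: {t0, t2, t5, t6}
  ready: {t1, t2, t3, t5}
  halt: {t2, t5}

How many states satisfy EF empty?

EF empty: least fixpoint, start Z0 = {t0, t2, t5, t6}, add states with some successor in Z. Z1 = {t0, t1, t2, t5, t6}; fixed.
Sat(EF empty) = {t0, t1, t2, t5, t6}
|Sat(EF empty)| = |{t0, t1, t2, t5, t6}| = 5.

5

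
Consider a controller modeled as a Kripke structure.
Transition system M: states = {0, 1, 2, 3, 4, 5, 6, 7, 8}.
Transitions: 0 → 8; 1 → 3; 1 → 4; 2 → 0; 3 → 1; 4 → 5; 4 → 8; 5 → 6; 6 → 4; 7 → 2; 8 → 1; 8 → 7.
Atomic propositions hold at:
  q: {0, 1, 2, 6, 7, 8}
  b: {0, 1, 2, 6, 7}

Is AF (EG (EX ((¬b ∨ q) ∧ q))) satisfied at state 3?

No

Sat(¬b) = {3, 4, 5, 8}
Sat(¬b ∨ q) = {0, 1, 2, 3, 4, 5, 6, 7, 8}
Sat((¬b ∨ q) ∧ q) = {0, 1, 2, 6, 7, 8}
Sat(EX ((¬b ∨ q) ∧ q)) = {s : some successor in {0, 1, 2, 6, 7, 8}} = {0, 2, 3, 4, 5, 7, 8}
EG (EX ((¬b ∨ q) ∧ q)): greatest fixpoint, start Z0 = {0, 2, 3, 4, 5, 7, 8}, keep only states in Sat with some successor in Z. Z1 = {0, 2, 4, 7, 8}; fixed.
Sat(EG (EX ((¬b ∨ q) ∧ q))) = {0, 2, 4, 7, 8}
AF (EG (EX ((¬b ∨ q) ∧ q))): least fixpoint, start Z0 = {0, 2, 4, 7, 8}, add states with every successor in Z. Z1 = {0, 2, 4, 6, 7, 8}; Z2 = {0, 2, 4, 5, 6, 7, 8}; fixed.
Sat(AF (EG (EX ((¬b ∨ q) ∧ q)))) = {0, 2, 4, 5, 6, 7, 8}
3 ∉ Sat(AF (EG (EX ((¬b ∨ q) ∧ q)))) = {0, 2, 4, 5, 6, 7, 8}, so the formula does not hold at 3.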